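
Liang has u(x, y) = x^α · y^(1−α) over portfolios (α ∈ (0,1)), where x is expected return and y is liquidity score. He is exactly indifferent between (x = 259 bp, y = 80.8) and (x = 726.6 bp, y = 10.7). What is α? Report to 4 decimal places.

Indifference: 259^α · 80.8^(1−α) = 726.6^α · 10.7^(1−α).
Rearrange to (259/726.6)^α = (10.7/80.8)^(1−α) and take logs: α·-1.0315481 = (1−α)·-2.0217332.
With A = -1.0315481 and B = -2.0217332: α·A = (1−α)·B, so α = B/(A+B) = -2.0217332/-3.0532813 ≈ 0.6622.

α ≈ 0.6622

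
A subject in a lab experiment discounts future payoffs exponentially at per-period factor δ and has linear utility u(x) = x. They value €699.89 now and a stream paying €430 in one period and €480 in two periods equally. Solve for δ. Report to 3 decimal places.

δ ≈ 0.840

Present value of the stream is 430·δ + 480·δ². Indifference gives 430δ + 480δ² = 699.89.
That is, 480δ² + 430δ − 699.89 = 0, a quadratic in δ.
The positive root is δ = [−430 + √(430² + 4·480·699.89)] / (2·480) = (−430 + 1236.402)/960 ≈ 0.840.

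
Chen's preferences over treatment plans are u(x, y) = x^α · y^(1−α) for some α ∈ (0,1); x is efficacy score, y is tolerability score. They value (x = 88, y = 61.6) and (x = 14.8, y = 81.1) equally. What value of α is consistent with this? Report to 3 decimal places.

Set the two utilities equal: 88^α·61.6^(1−α) = 14.8^α·81.1^(1−α).
Taking logs: α·ln 88 + (1−α)·ln 61.6 = α·ln 14.8 + (1−α)·ln 81.1, i.e. α·1.782710 = (1−α)·0.275021.
So α/(1−α) = (0.275021)/(1.782710) = 0.154271, and α = 0.154271/1.154271 ≈ 0.134.

α ≈ 0.134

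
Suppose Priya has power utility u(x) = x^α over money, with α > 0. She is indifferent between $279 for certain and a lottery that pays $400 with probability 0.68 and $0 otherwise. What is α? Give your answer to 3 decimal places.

α ≈ 1.071

EU(lottery) = 0.68·400^α + 0.32·0 = 0.68·400^α.
Setting u(279) equal to that: 279^α = 0.68·400^α ⇒ (279/400)^α = 0.68.
Taking logs: α·ln(279/400) = ln(0.68), so α = -0.385662 / -0.360253 ≈ 1.071.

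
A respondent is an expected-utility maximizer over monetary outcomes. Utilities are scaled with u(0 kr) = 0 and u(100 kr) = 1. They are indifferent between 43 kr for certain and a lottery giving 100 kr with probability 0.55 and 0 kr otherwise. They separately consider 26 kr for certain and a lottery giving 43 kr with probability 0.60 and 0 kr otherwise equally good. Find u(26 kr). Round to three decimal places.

0.330

First, u(43 kr) = 0.55·u(100 kr) + 0.45·u(0 kr) = 0.55.
Then u(26 kr) = 0.60·u(43 kr) + 0.40·u(0 kr) = 0.60·0.55 + 0.40·0.00 = 0.3300.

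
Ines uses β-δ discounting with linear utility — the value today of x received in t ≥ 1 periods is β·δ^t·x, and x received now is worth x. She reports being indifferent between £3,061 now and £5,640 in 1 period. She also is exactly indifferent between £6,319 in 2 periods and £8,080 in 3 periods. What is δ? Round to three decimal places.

δ ≈ 0.782

The second indifference involves only future payoffs, so β cancels: β·δ^2·6319 = β·δ^3·8080, giving δ = 6319/8080 = 0.78205.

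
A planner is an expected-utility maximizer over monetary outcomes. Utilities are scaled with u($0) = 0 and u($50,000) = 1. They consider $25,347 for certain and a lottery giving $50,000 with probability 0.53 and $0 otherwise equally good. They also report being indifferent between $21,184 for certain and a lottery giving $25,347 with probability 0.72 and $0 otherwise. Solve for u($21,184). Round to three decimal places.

0.382

The first gamble pins u($25,347): it must equal 0.53·1 + 0.47·0 = 0.53.
The second indifference gives u($21,184) = 0.72·u($25,347) + 0.28·u($0) = 0.72·0.53 + 0.28·0.00 = 0.3816.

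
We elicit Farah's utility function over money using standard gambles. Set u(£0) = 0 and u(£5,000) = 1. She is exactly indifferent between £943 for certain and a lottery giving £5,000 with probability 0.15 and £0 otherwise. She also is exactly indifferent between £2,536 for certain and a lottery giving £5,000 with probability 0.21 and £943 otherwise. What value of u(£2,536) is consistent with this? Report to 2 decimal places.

The first gamble pins u(£943): it must equal 0.15·1 + 0.85·0 = 0.15.
Chaining: u(£2,536) = 0.21·1.00 + 0.79·0.15 = 0.3285.

0.33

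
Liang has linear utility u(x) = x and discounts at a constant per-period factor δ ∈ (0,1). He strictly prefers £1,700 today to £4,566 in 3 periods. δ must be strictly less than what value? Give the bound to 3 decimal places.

Under u(x) = x this choice says 1700 > δ^3·4566.
Dividing by 4566: δ^3 < 0.37232. Both sides are positive, so the cube root keeps the direction.
δ < 0.37232^(1/3) = 0.719.

δ < 0.719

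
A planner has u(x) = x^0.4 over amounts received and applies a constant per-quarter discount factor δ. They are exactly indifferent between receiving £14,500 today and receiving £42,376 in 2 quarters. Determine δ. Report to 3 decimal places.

δ ≈ 0.807

Equating discounted utilities: u(14500) = δ^2·u(42376) ⇒ δ^2 = u(14500)/u(42376).
Since u(x) = x^0.4, δ^2 = (14500/42376)^0.4 = 0.34217^0.4 = 0.65118.
So δ = 0.65118^(1/2) ≈ 0.807.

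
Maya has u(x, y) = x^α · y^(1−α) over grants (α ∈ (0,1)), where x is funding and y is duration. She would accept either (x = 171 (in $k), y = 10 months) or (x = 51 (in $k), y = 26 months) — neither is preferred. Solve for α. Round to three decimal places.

α ≈ 0.441

Indifference: 171^α · 10^(1−α) = 51^α · 26^(1−α).
Taking logs: α·ln 171 + (1−α)·ln 10 = α·ln 51 + (1−α)·ln 26, i.e. α·1.209838 = (1−α)·0.955511.
So α/(1−α) = (0.955511)/(1.209838) = 0.789784, and α = 0.789784/1.789784 ≈ 0.441.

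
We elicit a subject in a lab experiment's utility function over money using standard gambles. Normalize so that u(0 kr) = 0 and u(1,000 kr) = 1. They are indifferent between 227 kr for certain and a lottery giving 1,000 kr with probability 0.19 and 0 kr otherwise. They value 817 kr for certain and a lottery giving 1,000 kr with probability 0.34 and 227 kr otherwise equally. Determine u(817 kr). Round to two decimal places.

First, u(227 kr) = 0.19·u(1,000 kr) + 0.81·u(0 kr) = 0.19.
Chaining: u(817 kr) = 0.34·1.00 + 0.66·0.19 = 0.4654.

0.47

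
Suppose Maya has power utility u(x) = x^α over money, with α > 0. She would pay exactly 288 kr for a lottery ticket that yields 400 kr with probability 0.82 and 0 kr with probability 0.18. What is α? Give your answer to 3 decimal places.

EU(lottery) = 0.82·400^α + 0.18·0 = 0.82·400^α.
Equating: 288^α = 0.82·400^α, i.e. 0.7200^α = 0.82.
α = ln(0.82) / ln(288/400) = -0.198451/-0.328504 ≈ 0.604.

α ≈ 0.604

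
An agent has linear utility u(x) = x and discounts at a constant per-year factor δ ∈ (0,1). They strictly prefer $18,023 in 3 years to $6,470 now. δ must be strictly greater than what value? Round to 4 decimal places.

δ > 0.7107

Under u(x) = x this choice says 6470 < δ^3·18023.
Hence δ^3 > 6470/18023 = 0.35899, and x ↦ x^(1/3) is increasing on (0,∞).
δ > (6470/18023)^(1/3) ≈ 0.7107.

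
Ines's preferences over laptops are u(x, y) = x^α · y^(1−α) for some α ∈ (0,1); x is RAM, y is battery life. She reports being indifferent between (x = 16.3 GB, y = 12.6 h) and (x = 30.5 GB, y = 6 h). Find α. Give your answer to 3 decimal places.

α ≈ 0.542

Set the two utilities equal: 16.3^α·12.6^(1−α) = 30.5^α·6^(1−α).
Taking logs: α·ln 16.3 + (1−α)·ln 12.6 = α·ln 30.5 + (1−α)·ln 6, i.e. α·-0.626562 = (1−α)·-0.741937.
Thus α·(-1.368499) = -0.741937, so α = -0.741937/-1.368499 ≈ 0.542.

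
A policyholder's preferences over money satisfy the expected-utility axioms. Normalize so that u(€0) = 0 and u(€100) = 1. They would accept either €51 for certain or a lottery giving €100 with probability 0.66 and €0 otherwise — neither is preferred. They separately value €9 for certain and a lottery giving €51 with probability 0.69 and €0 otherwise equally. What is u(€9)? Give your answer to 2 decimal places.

First, u(€51) = 0.66·u(€100) + 0.34·u(€0) = 0.66.
Then u(€9) = 0.69·u(€51) + 0.31·u(€0) = 0.69·0.66 + 0.31·0.00 = 0.4554.

0.46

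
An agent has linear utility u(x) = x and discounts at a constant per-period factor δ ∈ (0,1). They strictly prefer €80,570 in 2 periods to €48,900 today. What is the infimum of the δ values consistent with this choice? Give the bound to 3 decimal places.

Under u(x) = x this choice says 48900 < δ^2·80570.
Hence δ^2 > 48900/80570 = 0.60693, and x ↦ x^(1/2) is increasing on (0,∞).
δ > 0.60693^(1/2) = 0.779.

δ > 0.779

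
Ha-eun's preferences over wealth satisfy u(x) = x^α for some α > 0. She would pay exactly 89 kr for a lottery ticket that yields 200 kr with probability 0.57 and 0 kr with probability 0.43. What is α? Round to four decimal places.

The lottery's expected utility is 0.57·u(200) + 0.43·u(0) = 0.57·200^α (since u(0) = 0 for α > 0).
Indifference: 89^α = 0.57·200^α, so (89/200)^α = 0.57.
α = ln(0.57) / ln(89/200) = -0.5621189/-0.8096810 ≈ 0.6942.

α ≈ 0.6942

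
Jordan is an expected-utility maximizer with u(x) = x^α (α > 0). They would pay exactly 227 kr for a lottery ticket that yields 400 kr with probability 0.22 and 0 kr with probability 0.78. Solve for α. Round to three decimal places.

α ≈ 2.673

The lottery's expected utility is 0.22·u(400) + 0.78·u(0) = 0.22·400^α (since u(0) = 0 for α > 0).
Setting u(227) equal to that: 227^α = 0.22·400^α ⇒ (227/400)^α = 0.22.
α = ln(0.22) / ln(227/400) = -1.514128/-0.566515 ≈ 2.673.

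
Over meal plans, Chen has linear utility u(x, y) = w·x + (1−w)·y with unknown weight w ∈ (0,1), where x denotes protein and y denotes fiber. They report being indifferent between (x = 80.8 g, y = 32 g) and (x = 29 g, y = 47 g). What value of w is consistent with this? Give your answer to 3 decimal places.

Equating utilities: w·80.8 + (1−w)·32 = w·29 + (1−w)·47.
Rearranging, 51.8·w − 15·(1−w) = 0.
Hence w = 15/(51.8+15) = 15/66.8 = 0.225.

w = 0.225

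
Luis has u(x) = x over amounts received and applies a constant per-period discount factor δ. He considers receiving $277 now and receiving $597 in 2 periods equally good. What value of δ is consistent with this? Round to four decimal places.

δ ≈ 0.6812

Equating discounted utilities: u(277) = δ^2·u(597) ⇒ δ^2 = u(277)/u(597).
With u(x) = x: δ^2 = 277/597 = 0.46399.
Hence δ = (0.46399)^(1/2) = 0.681166.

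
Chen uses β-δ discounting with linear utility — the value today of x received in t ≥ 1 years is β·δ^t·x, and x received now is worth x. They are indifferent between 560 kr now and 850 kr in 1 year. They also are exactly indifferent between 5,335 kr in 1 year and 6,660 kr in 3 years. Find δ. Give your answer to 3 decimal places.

The second indifference involves only future payoffs, so β cancels: β·δ^1·5335 = β·δ^3·6660, giving δ^2 = 5335/6660 = 0.80105, so δ = 0.89501.

δ ≈ 0.895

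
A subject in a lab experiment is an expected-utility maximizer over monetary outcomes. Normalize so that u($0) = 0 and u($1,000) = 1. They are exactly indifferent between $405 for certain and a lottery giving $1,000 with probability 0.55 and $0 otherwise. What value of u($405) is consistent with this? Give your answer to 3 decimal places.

0.550

The indifference gives u($405) = 0.55·u($1,000) + 0.45·u($0) = 0.55·1 + 0.45·0 = 0.55.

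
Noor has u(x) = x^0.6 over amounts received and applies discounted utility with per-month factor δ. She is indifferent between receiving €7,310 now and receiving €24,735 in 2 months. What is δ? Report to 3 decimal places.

δ ≈ 0.694

Indifference means u(7310) = δ^2 · u(24735), so δ^2 = u(7310)/u(24735).
Since u(x) = x^0.6, δ^2 = (7310/24735)^0.6 = 0.29553^0.6 = 0.48124.
Hence δ = (0.48124)^(1/2) = 0.69372.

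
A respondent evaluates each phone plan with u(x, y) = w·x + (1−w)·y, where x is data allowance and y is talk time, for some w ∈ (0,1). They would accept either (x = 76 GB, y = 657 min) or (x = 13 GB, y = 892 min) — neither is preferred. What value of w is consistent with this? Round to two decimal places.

Equating utilities: w·76 + (1−w)·657 = w·13 + (1−w)·892.
Collecting terms: w·63 = (1−w)·235.
The marginal rate of substitution is 235/63, so w = 235/(63+235) = 0.79.

w = 0.79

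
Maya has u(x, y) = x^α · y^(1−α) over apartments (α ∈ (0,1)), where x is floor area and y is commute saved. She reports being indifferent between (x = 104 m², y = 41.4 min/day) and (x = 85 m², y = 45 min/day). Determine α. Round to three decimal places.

Indifference: 104^α · 41.4^(1−α) = 85^α · 45^(1−α).
Rearrange to (104/85)^α = (45/41.4)^(1−α) and take logs: α·0.201740 = (1−α)·0.083382.
So α/(1−α) = (0.083382)/(0.201740) = 0.413314, and α = 0.413314/1.413314 ≈ 0.292.

α ≈ 0.292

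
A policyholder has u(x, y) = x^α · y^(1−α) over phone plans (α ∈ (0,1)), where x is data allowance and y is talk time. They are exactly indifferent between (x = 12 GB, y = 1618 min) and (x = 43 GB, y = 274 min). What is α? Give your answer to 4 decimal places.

Set the two utilities equal: 12^α·1618^(1−α) = 43^α·274^(1−α).
Taking logs: α·ln 12 + (1−α)·ln 1618 = α·ln 43 + (1−α)·ln 274, i.e. α·-1.2762935 = (1−α)·-1.7758180.
So α/(1−α) = (-1.7758180)/(-1.2762935) = 1.3913869, and α = 1.3913869/2.3913869 ≈ 0.5818.

α ≈ 0.5818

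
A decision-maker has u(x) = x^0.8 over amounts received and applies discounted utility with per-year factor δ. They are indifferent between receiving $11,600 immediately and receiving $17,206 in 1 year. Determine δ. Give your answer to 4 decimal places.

Indifference means u(11600) = δ · u(17206), so δ = u(11600)/u(17206).
With u(x) = x^0.8: δ = 11600^0.8/17206^0.8 = (11600/17206)^0.8 = 0.72950.

δ ≈ 0.7295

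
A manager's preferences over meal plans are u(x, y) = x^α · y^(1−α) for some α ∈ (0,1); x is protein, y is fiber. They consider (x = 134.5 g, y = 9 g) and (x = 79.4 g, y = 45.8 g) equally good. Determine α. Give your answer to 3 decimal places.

The Cobb–Douglas utilities coincide, so 134.5^α·9^(1−α) = 79.4^α·45.8^(1−α).
Taking logs: α·ln 134.5 + (1−α)·ln 9 = α·ln 79.4 + (1−α)·ln 45.8, i.e. α·0.527066 = (1−α)·1.627060.
Thus α·(2.154126) = 1.627060, so α = 1.627060/2.154126 ≈ 0.755.

α ≈ 0.755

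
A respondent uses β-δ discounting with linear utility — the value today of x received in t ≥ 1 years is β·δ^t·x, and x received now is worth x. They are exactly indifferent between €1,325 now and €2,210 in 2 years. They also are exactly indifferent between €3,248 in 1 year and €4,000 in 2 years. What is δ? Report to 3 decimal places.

δ ≈ 0.812

From the later pair, β·δ^1·3248 = β·δ^2·4000; dividing through, δ = 3248/4000 = 0.81200.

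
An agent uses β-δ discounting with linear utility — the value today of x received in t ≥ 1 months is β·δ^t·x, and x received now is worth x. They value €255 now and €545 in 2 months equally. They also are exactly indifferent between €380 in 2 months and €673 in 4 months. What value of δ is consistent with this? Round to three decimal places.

From the later pair, β·δ^2·380 = β·δ^4·673; dividing through, δ^2 = 380/673 = 0.56464, so δ = 0.75142.

δ ≈ 0.751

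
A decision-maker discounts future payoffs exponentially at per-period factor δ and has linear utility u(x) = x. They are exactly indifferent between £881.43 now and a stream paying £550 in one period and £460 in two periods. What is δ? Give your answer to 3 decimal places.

δ ≈ 0.910

Equating present values: 881.43 = 550δ + 460δ².
That is, 460δ² + 550δ − 881.43 = 0, a quadratic in δ.
The positive root is δ = [−550 + √(550² + 4·460·881.43)] / (2·460) = (−550 + 1387.203)/920 ≈ 0.910.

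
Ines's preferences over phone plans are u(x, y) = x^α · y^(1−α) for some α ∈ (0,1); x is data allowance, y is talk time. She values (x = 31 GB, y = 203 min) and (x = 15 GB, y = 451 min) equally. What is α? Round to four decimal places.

α ≈ 0.5237

Set the two utilities equal: 31^α·203^(1−α) = 15^α·451^(1−α).
Taking logs: α·ln 31 + (1−α)·ln 203 = α·ln 15 + (1−α)·ln 451, i.e. α·0.7259370 = (1−α)·0.7982614.
With A = 0.7259370 and B = 0.7982614: α·A = (1−α)·B, so α = B/(A+B) = 0.7982614/1.5241984 ≈ 0.5237.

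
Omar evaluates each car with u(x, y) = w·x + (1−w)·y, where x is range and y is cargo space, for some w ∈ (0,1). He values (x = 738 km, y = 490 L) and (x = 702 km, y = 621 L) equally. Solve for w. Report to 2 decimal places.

w = 0.78

Indifference: w·738 + (1−w)·490 = w·702 + (1−w)·621.
w·(738−702) = (1−w)·(621−490), i.e. w·36 = (1−w)·131.
Hence w = 131/(36+131) = 131/167 = 0.78.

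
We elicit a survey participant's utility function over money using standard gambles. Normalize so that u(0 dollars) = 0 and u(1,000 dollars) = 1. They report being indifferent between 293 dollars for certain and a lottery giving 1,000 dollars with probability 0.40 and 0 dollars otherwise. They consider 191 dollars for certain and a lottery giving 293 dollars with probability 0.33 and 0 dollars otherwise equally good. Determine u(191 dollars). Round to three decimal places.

First, u(293 dollars) = 0.40·u(1,000 dollars) + 0.60·u(0 dollars) = 0.40.
Chaining: u(191 dollars) = 0.33·0.40 + 0.67·0.00 = 0.1320.

0.132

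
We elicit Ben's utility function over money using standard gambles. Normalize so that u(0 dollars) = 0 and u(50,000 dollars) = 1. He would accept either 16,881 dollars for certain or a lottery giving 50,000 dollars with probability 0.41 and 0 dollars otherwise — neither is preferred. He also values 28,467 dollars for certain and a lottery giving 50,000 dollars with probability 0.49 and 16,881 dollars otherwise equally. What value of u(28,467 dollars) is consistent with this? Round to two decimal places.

0.70

The first gamble pins u(16,881 dollars): it must equal 0.41·1 + 0.59·0 = 0.41.
Chaining: u(28,467 dollars) = 0.49·1.00 + 0.51·0.41 = 0.6991.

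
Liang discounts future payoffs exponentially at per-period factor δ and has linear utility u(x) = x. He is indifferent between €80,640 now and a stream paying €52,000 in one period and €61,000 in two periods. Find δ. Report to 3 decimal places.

δ ≈ 0.800

The stream is worth 52000δ + 61000δ² today, so 52000δ + 61000δ² = 80640.
Rearranged: 61000δ² + 52000δ − 80640 = 0.
The positive root is δ = [−52000 + √(52000² + 4·61000·80640)] / (2·61000) = (−52000 + 149600.000)/122000 ≈ 0.800.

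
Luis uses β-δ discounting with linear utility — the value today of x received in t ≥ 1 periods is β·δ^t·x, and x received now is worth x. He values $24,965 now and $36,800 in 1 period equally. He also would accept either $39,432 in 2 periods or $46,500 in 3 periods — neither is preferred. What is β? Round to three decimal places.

β ≈ 0.800

The second indifference involves only future payoffs, so β cancels: β·δ^2·39432 = β·δ^3·46500, giving δ = 39432/46500 = 0.84800.
Substituting δ into 24965 = β·δ·36800: β = 24965/(31206.400) ≈ 0.800.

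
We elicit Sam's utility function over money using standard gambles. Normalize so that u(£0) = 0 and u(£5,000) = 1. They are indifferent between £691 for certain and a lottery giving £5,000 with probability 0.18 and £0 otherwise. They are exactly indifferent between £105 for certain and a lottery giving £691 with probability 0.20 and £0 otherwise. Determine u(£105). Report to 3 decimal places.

From the first indifference, u(£691) = 0.18·u(£5,000) + 0.82·u(£0) = 0.18·1 + 0.82·0 = 0.18.
Then u(£105) = 0.20·u(£691) + 0.80·u(£0) = 0.20·0.18 + 0.80·0.00 = 0.0360.

0.036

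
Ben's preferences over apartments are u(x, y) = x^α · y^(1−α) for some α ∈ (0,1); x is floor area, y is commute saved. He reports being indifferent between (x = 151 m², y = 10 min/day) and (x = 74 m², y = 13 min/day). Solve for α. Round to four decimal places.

Indifference: 151^α · 10^(1−α) = 74^α · 13^(1−α).
(151/74)^α = (13/10)^(1−α); take logs: α·ln(151/74) = (1−α)·ln(13/10), i.e. α·0.7132147 = (1−α)·0.2623643.
With A = 0.7132147 and B = 0.2623643: α·A = (1−α)·B, so α = B/(A+B) = 0.2623643/0.9755790 ≈ 0.2689.

α ≈ 0.2689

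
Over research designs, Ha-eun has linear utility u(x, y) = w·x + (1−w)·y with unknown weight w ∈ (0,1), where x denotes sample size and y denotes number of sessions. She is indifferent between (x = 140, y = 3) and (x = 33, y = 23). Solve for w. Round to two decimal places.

Equating utilities: w·140 + (1−w)·3 = w·33 + (1−w)·23.
Rearranging, 107·w − 20·(1−w) = 0.
Hence w = 20/(107+20) = 20/127 = 0.16.

w = 0.16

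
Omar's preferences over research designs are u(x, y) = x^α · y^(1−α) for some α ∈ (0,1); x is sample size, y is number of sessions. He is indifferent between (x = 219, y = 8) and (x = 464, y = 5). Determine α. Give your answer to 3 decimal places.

Set the two utilities equal: 219^α·8^(1−α) = 464^α·5^(1−α).
(219/464)^α = (5/8)^(1−α); take logs: α·ln(219/464) = (1−α)·ln(5/8), i.e. α·-0.750813 = (1−α)·-0.470004.
With A = -0.750813 and B = -0.470004: α·A = (1−α)·B, so α = B/(A+B) = -0.470004/-1.220817 ≈ 0.385.

α ≈ 0.385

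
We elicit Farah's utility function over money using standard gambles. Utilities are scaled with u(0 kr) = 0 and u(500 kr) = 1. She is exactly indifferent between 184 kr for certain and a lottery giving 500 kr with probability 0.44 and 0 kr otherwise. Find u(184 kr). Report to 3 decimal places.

u(184 kr) equals the lottery's expected utility: 0.44·1 + 0.56·0 = 0.44.

0.440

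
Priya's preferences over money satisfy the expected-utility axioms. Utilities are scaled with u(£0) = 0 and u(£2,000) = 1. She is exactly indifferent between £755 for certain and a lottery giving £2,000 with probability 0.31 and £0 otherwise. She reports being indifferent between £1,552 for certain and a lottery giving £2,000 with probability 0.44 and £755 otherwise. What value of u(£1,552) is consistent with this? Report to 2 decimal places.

First, u(£755) = 0.31·u(£2,000) + 0.69·u(£0) = 0.31.
Then u(£1,552) = 0.44·u(£2,000) + 0.56·u(£755) = 0.44·1.00 + 0.56·0.31 = 0.6136.

0.61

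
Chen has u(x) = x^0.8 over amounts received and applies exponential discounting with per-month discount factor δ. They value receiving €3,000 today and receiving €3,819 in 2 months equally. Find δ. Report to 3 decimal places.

δ ≈ 0.908

Indifference means u(3000) = δ^2 · u(3819), so δ^2 = u(3000)/u(3819).
With u(x) = x^0.8: δ^2 = 3000^0.8/3819^0.8 = (3000/3819)^0.8 = 0.82440.
Hence δ = (0.82440)^(1/2) = 0.90796.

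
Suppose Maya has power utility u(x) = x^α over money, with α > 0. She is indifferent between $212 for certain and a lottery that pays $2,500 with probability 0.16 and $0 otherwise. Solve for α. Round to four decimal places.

α ≈ 0.7427

The lottery's expected utility is 0.16·u(2500) + 0.84·u(0) = 0.16·2500^α (since u(0) = 0 for α > 0).
Setting u(212) equal to that: 212^α = 0.16·2500^α ⇒ (212/2500)^α = 0.16.
Take logs: α = ln 0.16 / ln(212/2500) ≈ 0.742700.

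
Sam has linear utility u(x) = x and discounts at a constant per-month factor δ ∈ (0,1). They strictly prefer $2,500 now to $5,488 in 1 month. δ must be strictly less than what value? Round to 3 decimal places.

The preference means 2500 > δ·5488.
So δ < 2500/5488 = 0.45554.

δ < 0.456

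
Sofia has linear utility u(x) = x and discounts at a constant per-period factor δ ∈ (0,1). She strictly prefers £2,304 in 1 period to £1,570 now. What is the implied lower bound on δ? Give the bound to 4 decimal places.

δ > 0.6814

The preference means 1570 < δ·2304.
So δ > 1570/2304 = 0.68142.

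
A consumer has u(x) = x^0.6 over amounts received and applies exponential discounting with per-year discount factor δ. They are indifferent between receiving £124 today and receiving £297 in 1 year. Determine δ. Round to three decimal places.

The payoff in 1 year is discounted by δ, so u(124) = δ·u(297) and δ = u(124)/u(297).
Since u(x) = x^0.6, δ = (124/297)^0.6 = 0.41751^0.6 = 0.59211.

δ ≈ 0.592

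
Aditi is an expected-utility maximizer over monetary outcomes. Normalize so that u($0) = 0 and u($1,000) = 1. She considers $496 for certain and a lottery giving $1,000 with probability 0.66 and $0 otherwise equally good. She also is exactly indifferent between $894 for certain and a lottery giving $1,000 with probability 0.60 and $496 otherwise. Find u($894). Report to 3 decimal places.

From the first indifference, u($496) = 0.66·u($1,000) + 0.34·u($0) = 0.66·1 + 0.34·0 = 0.66.
The second indifference gives u($894) = 0.60·u($1,000) + 0.40·u($496) = 0.60·1.00 + 0.40·0.66 = 0.8640.

0.864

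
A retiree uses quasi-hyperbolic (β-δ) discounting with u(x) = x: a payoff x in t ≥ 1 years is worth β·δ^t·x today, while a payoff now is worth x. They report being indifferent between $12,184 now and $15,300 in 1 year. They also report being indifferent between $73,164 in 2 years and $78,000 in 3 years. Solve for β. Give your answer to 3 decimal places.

β ≈ 0.849

The second indifference involves only future payoffs, so β cancels: β·δ^2·73164 = β·δ^3·78000, giving δ = 73164/78000 = 0.93800.
Now use the now-vs-future pair: 12184 = β·δ·15300 gives β = 12184/(0.93800·15300) ≈ 0.849.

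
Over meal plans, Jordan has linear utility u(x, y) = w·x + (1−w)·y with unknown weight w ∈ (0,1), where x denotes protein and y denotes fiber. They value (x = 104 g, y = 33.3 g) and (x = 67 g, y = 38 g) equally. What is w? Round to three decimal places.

w = 0.113

Indifference: w·104 + (1−w)·33.3 = w·67 + (1−w)·38.
Collecting terms: w·37 = (1−w)·4.7.
Hence w = 4.7/(37+4.7) = 4.7/41.7 = 0.113.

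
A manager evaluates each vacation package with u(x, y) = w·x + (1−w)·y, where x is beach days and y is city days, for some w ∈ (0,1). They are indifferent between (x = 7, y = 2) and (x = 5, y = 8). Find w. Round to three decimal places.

w = 0.750

Indifference: w·7 + (1−w)·2 = w·5 + (1−w)·8.
w·(7−5) = (1−w)·(8−2), i.e. w·2 = (1−w)·6.
The marginal rate of substitution is 6/2, so w = 6/(2+6) = 0.750.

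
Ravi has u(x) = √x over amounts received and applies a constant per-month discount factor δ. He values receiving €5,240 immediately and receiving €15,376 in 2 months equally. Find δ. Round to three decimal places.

Indifference means u(5240) = δ^2 · u(15376), so δ^2 = u(5240)/u(15376).
Since u(x) = √x, δ^2 = √(5240/15376) = 0.58377.
So δ = 0.58377^(1/2) ≈ 0.764.

δ ≈ 0.764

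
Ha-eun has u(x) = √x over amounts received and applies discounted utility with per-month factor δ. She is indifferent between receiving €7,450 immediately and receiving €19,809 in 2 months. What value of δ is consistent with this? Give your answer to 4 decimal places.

Indifference means u(7450) = δ^2 · u(19809), so δ^2 = u(7450)/u(19809).
Since u(x) = √x, δ^2 = √(7450/19809) = 0.61326.
Taking the square root: δ = 0.61326^(1/2) ≈ 0.7831.

δ ≈ 0.7831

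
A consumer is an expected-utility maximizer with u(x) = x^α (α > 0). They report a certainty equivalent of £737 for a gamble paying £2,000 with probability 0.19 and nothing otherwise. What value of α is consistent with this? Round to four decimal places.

α ≈ 1.6635

The lottery's expected utility is 0.19·u(2000) + 0.81·u(0) = 0.19·2000^α (since u(0) = 0 for α > 0).
Equating: 737^α = 0.19·2000^α, i.e. 0.3685^α = 0.19.
α = ln(0.19) / ln(737/2000) = -1.6607312/-0.9983146 ≈ 1.6635.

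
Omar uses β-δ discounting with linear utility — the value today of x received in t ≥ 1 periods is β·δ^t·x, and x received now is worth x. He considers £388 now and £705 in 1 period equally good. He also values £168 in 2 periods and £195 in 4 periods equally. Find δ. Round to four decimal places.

δ ≈ 0.9282

From the later pair, β·δ^2·168 = β·δ^4·195; dividing through, δ^2 = 168/195 = 0.86154, so δ = 0.92819.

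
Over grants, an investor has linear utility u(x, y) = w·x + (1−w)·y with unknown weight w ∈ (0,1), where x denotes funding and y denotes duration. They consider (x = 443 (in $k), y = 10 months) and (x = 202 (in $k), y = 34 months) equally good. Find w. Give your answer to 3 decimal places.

w = 0.091

Equating utilities: w·443 + (1−w)·10 = w·202 + (1−w)·34.
Rearranging, 241·w − 24·(1−w) = 0.
So w/(1−w) = 24/241 = 0.0996, giving w = 24/(241+24) = 0.091.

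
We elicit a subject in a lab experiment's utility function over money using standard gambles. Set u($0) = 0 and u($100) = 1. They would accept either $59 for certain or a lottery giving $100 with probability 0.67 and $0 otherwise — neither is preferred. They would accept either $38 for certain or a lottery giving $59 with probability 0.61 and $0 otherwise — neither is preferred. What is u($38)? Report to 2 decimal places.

First, u($59) = 0.67·u($100) + 0.33·u($0) = 0.67.
The second indifference gives u($38) = 0.61·u($59) + 0.39·u($0) = 0.61·0.67 + 0.39·0.00 = 0.4087.

0.41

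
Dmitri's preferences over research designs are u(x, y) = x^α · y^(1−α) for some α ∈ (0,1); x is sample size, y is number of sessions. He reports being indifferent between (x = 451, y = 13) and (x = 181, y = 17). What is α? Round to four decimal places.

The Cobb–Douglas utilities coincide, so 451^α·13^(1−α) = 181^α·17^(1−α).
Rearrange to (451/181)^α = (17/13)^(1−α) and take logs: α·0.9129703 = (1−α)·0.2682640.
So α/(1−α) = (0.2682640)/(0.9129703) = 0.2938365, and α = 0.2938365/1.2938365 ≈ 0.2271.

α ≈ 0.2271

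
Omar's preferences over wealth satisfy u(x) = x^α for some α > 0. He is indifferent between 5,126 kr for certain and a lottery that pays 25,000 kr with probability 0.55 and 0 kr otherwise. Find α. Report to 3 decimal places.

Since u(0) = 0, the lottery's EU is 0.55·25000^α.
Equating: 5126^α = 0.55·25000^α, i.e. 0.2050^α = 0.55.
Taking logs: α·ln(5126/25000) = ln(0.55), so α = -0.597837 / -1.584550 ≈ 0.377.

α ≈ 0.377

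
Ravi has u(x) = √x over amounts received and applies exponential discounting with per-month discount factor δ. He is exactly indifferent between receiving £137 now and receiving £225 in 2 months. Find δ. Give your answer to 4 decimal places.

δ ≈ 0.8834

Equating discounted utilities: u(137) = δ^2·u(225) ⇒ δ^2 = u(137)/u(225).
Since u(x) = √x, δ^2 = √(137/225) = 0.78031.
Hence δ = (0.78031)^(1/2) = 0.883353.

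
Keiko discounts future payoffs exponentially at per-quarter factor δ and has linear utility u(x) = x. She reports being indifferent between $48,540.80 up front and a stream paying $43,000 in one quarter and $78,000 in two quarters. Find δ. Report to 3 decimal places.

Present value of the stream is 43000·δ + 78000·δ². Indifference gives 43000δ + 78000δ² = 48540.80.
That is, 78000δ² + 43000δ − 48540.80 = 0, a quadratic in δ.
δ = (−43000 + √(43000² + 4·78000·48540.80)) / (2·78000) = (−43000 + √16993729600.00) / 156000 ≈ 0.560.

δ ≈ 0.560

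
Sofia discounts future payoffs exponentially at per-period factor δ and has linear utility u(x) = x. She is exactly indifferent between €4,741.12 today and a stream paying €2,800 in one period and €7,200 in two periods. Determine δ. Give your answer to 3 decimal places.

δ ≈ 0.640

Equating present values: 4741.12 = 2800δ + 7200δ².
Rearranged: 7200δ² + 2800δ − 4741.12 = 0.
δ = (−2800 + √(2800² + 4·7200·4741.12)) / (2·7200) = (−2800 + √144384256.00) / 14400 ≈ 0.640.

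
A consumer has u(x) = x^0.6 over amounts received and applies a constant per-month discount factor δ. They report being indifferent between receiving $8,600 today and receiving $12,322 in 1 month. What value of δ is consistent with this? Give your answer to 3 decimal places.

Equating discounted utilities: u(8600) = δ·u(12322) ⇒ δ = u(8600)/u(12322).
Since u(x) = x^0.6, δ = (8600/12322)^0.6 = 0.69794^0.6 = 0.80592.

δ ≈ 0.806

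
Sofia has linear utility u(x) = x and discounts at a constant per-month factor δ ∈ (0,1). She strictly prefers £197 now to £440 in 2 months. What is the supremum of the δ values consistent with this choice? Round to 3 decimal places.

δ < 0.669

The preference means 197 > δ^2·440.
Dividing by 440: δ^2 < 0.44773. Both sides are positive, so the square root keeps the direction.
δ < 0.44773^(1/2) = 0.669.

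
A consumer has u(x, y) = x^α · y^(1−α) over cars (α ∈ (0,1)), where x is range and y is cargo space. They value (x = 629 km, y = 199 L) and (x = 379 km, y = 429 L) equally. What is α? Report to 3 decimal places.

Indifference: 629^α · 199^(1−α) = 379^α · 429^(1−α).
Taking logs: α·ln 629 + (1−α)·ln 199 = α·ln 379 + (1−α)·ln 429, i.e. α·0.506595 = (1−α)·0.768152.
So α/(1−α) = (0.768152)/(0.506595) = 1.516304, and α = 1.516304/2.516304 ≈ 0.603.

α ≈ 0.603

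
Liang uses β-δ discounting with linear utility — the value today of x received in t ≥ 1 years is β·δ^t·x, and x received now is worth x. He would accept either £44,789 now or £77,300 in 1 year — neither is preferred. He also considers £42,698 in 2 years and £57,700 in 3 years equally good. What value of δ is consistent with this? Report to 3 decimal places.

δ ≈ 0.740

From the later pair, β·δ^2·42698 = β·δ^3·57700; dividing through, δ = 42698/57700 = 0.74000.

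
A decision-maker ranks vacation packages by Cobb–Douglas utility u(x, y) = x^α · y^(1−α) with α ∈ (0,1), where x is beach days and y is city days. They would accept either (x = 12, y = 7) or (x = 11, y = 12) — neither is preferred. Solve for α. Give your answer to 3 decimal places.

α ≈ 0.861

Set the two utilities equal: 12^α·7^(1−α) = 11^α·12^(1−α).
(12/11)^α = (12/7)^(1−α); take logs: α·ln(12/11) = (1−α)·ln(12/7), i.e. α·0.087011 = (1−α)·0.538997.
So α/(1−α) = (0.538997)/(0.087011) = 6.194585, and α = 6.194585/7.194585 ≈ 0.861.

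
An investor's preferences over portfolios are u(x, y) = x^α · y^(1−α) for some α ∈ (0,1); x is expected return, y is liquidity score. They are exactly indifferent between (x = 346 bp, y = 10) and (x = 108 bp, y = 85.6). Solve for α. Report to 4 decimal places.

The Cobb–Douglas utilities coincide, so 346^α·10^(1−α) = 108^α·85.6^(1−α).
Rearrange to (346/108)^α = (85.6/10)^(1−α) and take logs: α·1.1643075 = (1−α)·2.1471002.
With A = 1.1643075 and B = 2.1471002: α·A = (1−α)·B, so α = B/(A+B) = 2.1471002/3.3114077 ≈ 0.6484.

α ≈ 0.6484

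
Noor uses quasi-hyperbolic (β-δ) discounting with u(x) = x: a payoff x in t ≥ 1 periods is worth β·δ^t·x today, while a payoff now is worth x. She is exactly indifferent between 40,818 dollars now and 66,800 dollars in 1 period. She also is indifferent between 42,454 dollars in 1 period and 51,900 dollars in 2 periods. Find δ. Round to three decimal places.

The second indifference involves only future payoffs, so β cancels: β·δ^1·42454 = β·δ^2·51900, giving δ = 42454/51900 = 0.81800.

δ ≈ 0.818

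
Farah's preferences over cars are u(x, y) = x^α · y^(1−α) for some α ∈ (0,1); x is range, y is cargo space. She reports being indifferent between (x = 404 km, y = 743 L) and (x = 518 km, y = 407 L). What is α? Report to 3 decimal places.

α ≈ 0.708

The Cobb–Douglas utilities coincide, so 404^α·743^(1−α) = 518^α·407^(1−α).
(404/518)^α = (407/743)^(1−α); take logs: α·ln(404/518) = (1−α)·ln(407/743), i.e. α·-0.248560 = (1−α)·-0.601883.
With A = -0.248560 and B = -0.601883: α·A = (1−α)·B, so α = B/(A+B) = -0.601883/-0.850443 ≈ 0.708.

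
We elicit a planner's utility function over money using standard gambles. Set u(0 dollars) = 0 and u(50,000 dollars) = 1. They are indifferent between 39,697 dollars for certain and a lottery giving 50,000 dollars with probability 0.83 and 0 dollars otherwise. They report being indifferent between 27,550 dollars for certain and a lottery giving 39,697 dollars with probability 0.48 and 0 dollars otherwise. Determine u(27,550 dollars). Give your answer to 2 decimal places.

From the first indifference, u(39,697 dollars) = 0.83·u(50,000 dollars) + 0.17·u(0 dollars) = 0.83·1 + 0.17·0 = 0.83.
Then u(27,550 dollars) = 0.48·u(39,697 dollars) + 0.52·u(0 dollars) = 0.48·0.83 + 0.52·0.00 = 0.3984.

0.40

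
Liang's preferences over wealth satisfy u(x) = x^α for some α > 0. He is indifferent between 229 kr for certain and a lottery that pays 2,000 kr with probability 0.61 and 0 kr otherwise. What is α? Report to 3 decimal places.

α ≈ 0.228

Since u(0) = 0, the lottery's EU is 0.61·2000^α.
Indifference: 229^α = 0.61·2000^α, so (229/2000)^α = 0.61.
Taking logs: α·ln(229/2000) = ln(0.61), so α = -0.494296 / -2.167180 ≈ 0.228.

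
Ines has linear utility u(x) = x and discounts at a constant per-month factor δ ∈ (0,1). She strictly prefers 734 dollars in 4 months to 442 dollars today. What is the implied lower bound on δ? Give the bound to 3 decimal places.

δ > 0.881

The preference means 442 < δ^4·734.
Hence δ^4 > 442/734 = 0.60218, and x ↦ x^(1/4) is increasing on (0,∞).
δ > 0.60218^(1/4) = 0.881.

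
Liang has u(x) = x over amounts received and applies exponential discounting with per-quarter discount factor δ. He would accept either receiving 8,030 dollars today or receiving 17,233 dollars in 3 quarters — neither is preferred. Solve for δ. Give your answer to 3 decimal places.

δ ≈ 0.775

Equating discounted utilities: u(8030) = δ^3·u(17233) ⇒ δ^3 = u(8030)/u(17233).
With u(x) = x: δ^3 = 8030/17233 = 0.46597.
Taking the cube root: δ = 0.46597^(1/3) ≈ 0.775.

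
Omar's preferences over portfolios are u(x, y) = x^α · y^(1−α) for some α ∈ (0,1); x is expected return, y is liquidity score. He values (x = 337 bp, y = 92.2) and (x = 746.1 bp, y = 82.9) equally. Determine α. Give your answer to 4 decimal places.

The Cobb–Douglas utilities coincide, so 337^α·92.2^(1−α) = 746.1^α·82.9^(1−α).
(337/746.1)^α = (82.9/92.2)^(1−α); take logs: α·ln(337/746.1) = (1−α)·ln(82.9/92.2), i.e. α·-0.7947767 = (1−α)·-0.1063251.
So α/(1−α) = (-0.1063251)/(-0.7947767) = 0.1337798, and α = 0.1337798/1.1337798 ≈ 0.1180.

α ≈ 0.1180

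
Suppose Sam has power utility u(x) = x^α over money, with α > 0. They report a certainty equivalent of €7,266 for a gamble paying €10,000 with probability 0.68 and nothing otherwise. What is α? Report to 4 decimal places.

EU(lottery) = 0.68·10000^α + 0.32·0 = 0.68·10000^α.
Setting u(7266) equal to that: 7266^α = 0.68·10000^α ⇒ (7266/10000)^α = 0.68.
Take logs: α = ln 0.68 / ln(7266/10000) ≈ 1.207538.

α ≈ 1.2075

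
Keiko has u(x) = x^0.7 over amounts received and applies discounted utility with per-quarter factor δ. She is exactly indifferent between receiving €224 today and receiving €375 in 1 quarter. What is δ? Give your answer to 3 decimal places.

Indifference means u(224) = δ · u(375), so δ = u(224)/u(375).
Since u(x) = x^0.7, δ = (224/375)^0.7 = 0.59733^0.7 = 0.69719.

δ ≈ 0.697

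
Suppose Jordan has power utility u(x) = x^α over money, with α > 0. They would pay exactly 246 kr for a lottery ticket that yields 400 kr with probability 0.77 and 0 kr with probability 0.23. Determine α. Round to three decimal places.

α ≈ 0.538

EU(lottery) = 0.77·400^α + 0.23·0 = 0.77·400^α.
Setting u(246) equal to that: 246^α = 0.77·400^α ⇒ (246/400)^α = 0.77.
Take logs: α = ln 0.77 / ln(246/400) ≈ 0.53764.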